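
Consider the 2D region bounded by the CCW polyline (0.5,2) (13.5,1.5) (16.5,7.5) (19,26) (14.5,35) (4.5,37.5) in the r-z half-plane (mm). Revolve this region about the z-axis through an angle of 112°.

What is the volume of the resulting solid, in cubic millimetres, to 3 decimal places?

Profile (r,z), 6 vertices: (0.5,2) (13.5,1.5) (16.5,7.5) (19,26) (14.5,35) (4.5,37.5)
edge 0: (0.5,2)→(13.5,1.5)  cross = 0.5·1.5 − 13.5·2 = -26.2500; (r_i+r_j)·cross = 14·-26.2500 = -367.5000
edge 1: (13.5,1.5)→(16.5,7.5)  cross = 13.5·7.5 − 16.5·1.5 = 76.5000; (r_i+r_j)·cross = 30·76.5000 = 2295.0000
edge 2: (16.5,7.5)→(19,26)  cross = 16.5·26 − 19·7.5 = 286.5000; (r_i+r_j)·cross = 35.5·286.5000 = 10170.7500
edge 3: (19,26)→(14.5,35)  cross = 19·35 − 14.5·26 = 288.0000; (r_i+r_j)·cross = 33.5·288.0000 = 9648.0000
edge 4: (14.5,35)→(4.5,37.5)  cross = 14.5·37.5 − 4.5·35 = 386.2500; (r_i+r_j)·cross = 19·386.2500 = 7338.7500
edge 5: (4.5,37.5)→(0.5,2)  cross = 4.5·2 − 0.5·37.5 = -9.7500; (r_i+r_j)·cross = 5·-9.7500 = -48.7500
Σcross = 1001.2500 → A = |Σcross|/2 = 500.6250 mm²
Σ(r_i+r_j)·cross = 29036.2500 → first moment M = |Σ|/6 = 4839.3750
R_c = M/A = 4839.3750/500.6250 = 9.6667 mm
θ = 112° = 1.954769 rad
V = θ·R_c·A = 1.954769·9.6667·500.6250 = 9459.859 mm³

Volume = 9459.859 mm³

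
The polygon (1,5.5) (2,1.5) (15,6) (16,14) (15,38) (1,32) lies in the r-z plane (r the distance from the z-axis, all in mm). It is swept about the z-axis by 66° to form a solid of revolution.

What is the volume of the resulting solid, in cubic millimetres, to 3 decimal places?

Profile (r,z), 6 vertices: (1,5.5) (2,1.5) (15,6) (16,14) (15,38) (1,32)
edge 0: (1,5.5)→(2,1.5)  cross = 1·1.5 − 2·5.5 = -9.5000; (r_i+r_j)·cross = 3·-9.5000 = -28.5000
edge 1: (2,1.5)→(15,6)  cross = 2·6 − 15·1.5 = -10.5000; (r_i+r_j)·cross = 17·-10.5000 = -178.5000
edge 2: (15,6)→(16,14)  cross = 15·14 − 16·6 = 114.0000; (r_i+r_j)·cross = 31·114.0000 = 3534.0000
edge 3: (16,14)→(15,38)  cross = 16·38 − 15·14 = 398.0000; (r_i+r_j)·cross = 31·398.0000 = 12338.0000
edge 4: (15,38)→(1,32)  cross = 15·32 − 1·38 = 442.0000; (r_i+r_j)·cross = 16·442.0000 = 7072.0000
edge 5: (1,32)→(1,5.5)  cross = 1·5.5 − 1·32 = -26.5000; (r_i+r_j)·cross = 2·-26.5000 = -53.0000
Σcross = 907.5000 → A = |Σcross|/2 = 453.7500 mm²
Σ(r_i+r_j)·cross = 22684.0000 → first moment M = |Σ|/6 = 3780.6667
R_c = M/A = 3780.6667/453.7500 = 8.3320 mm
θ = 66° = 1.151917 rad
V = θ·R_c·A = 1.151917·8.3320·453.7500 = 4355.015 mm³

Volume = 4355.015 mm³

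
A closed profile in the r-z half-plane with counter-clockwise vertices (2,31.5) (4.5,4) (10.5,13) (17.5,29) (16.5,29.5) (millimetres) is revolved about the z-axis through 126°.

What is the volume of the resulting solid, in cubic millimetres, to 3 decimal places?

Volume = 4156.877 mm³

Profile (r,z), 5 vertices: (2,31.5) (4.5,4) (10.5,13) (17.5,29) (16.5,29.5)
edge 0: (2,31.5)→(4.5,4)  cross = 2·4 − 4.5·31.5 = -133.7500; (r_i+r_j)·cross = 6.5·-133.7500 = -869.3750
edge 1: (4.5,4)→(10.5,13)  cross = 4.5·13 − 10.5·4 = 16.5000; (r_i+r_j)·cross = 15·16.5000 = 247.5000
edge 2: (10.5,13)→(17.5,29)  cross = 10.5·29 − 17.5·13 = 77.0000; (r_i+r_j)·cross = 28·77.0000 = 2156.0000
edge 3: (17.5,29)→(16.5,29.5)  cross = 17.5·29.5 − 16.5·29 = 37.7500; (r_i+r_j)·cross = 34·37.7500 = 1283.5000
edge 4: (16.5,29.5)→(2,31.5)  cross = 16.5·31.5 − 2·29.5 = 460.7500; (r_i+r_j)·cross = 18.5·460.7500 = 8523.8750
Σcross = 458.2500 → A = |Σcross|/2 = 229.1250 mm²
Σ(r_i+r_j)·cross = 11341.5000 → first moment M = |Σ|/6 = 1890.2500
R_c = M/A = 1890.2500/229.1250 = 8.2499 mm
θ = 126° = 2.199115 rad
V = θ·R_c·A = 2.199115·8.2499·229.1250 = 4156.877 mm³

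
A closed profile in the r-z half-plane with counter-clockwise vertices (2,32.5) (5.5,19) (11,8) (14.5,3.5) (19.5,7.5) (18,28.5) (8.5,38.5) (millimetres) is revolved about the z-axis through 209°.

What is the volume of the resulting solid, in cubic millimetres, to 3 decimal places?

Profile (r,z), 7 vertices: (2,32.5) (5.5,19) (11,8) (14.5,3.5) (19.5,7.5) (18,28.5) (8.5,38.5)
edge 0: (2,32.5)→(5.5,19)  cross = 2·19 − 5.5·32.5 = -140.7500; (r_i+r_j)·cross = 7.5·-140.7500 = -1055.6250
edge 1: (5.5,19)→(11,8)  cross = 5.5·8 − 11·19 = -165.0000; (r_i+r_j)·cross = 16.5·-165.0000 = -2722.5000
edge 2: (11,8)→(14.5,3.5)  cross = 11·3.5 − 14.5·8 = -77.5000; (r_i+r_j)·cross = 25.5·-77.5000 = -1976.2500
edge 3: (14.5,3.5)→(19.5,7.5)  cross = 14.5·7.5 − 19.5·3.5 = 40.5000; (r_i+r_j)·cross = 34·40.5000 = 1377.0000
edge 4: (19.5,7.5)→(18,28.5)  cross = 19.5·28.5 − 18·7.5 = 420.7500; (r_i+r_j)·cross = 37.5·420.7500 = 15778.1250
edge 5: (18,28.5)→(8.5,38.5)  cross = 18·38.5 − 8.5·28.5 = 450.7500; (r_i+r_j)·cross = 26.5·450.7500 = 11944.8750
edge 6: (8.5,38.5)→(2,32.5)  cross = 8.5·32.5 − 2·38.5 = 199.2500; (r_i+r_j)·cross = 10.5·199.2500 = 2092.1250
Σcross = 728.0000 → A = |Σcross|/2 = 364.0000 mm²
Σ(r_i+r_j)·cross = 25437.7500 → first moment M = |Σ|/6 = 4239.6250
R_c = M/A = 4239.6250/364.0000 = 11.6473 mm
θ = 209° = 3.647738 rad
V = θ·R_c·A = 3.647738·11.6473·364.0000 = 15465.042 mm³

Volume = 15465.042 mm³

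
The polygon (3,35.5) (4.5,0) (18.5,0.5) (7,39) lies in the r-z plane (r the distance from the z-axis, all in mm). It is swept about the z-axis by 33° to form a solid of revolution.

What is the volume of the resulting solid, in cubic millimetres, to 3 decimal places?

Profile (r,z), 4 vertices: (3,35.5) (4.5,0) (18.5,0.5) (7,39)
edge 0: (3,35.5)→(4.5,0)  cross = 3·0 − 4.5·35.5 = -159.7500; (r_i+r_j)·cross = 7.5·-159.7500 = -1198.1250
edge 1: (4.5,0)→(18.5,0.5)  cross = 4.5·0.5 − 18.5·0 = 2.2500; (r_i+r_j)·cross = 23·2.2500 = 51.7500
edge 2: (18.5,0.5)→(7,39)  cross = 18.5·39 − 7·0.5 = 718.0000; (r_i+r_j)·cross = 25.5·718.0000 = 18309.0000
edge 3: (7,39)→(3,35.5)  cross = 7·35.5 − 3·39 = 131.5000; (r_i+r_j)·cross = 10·131.5000 = 1315.0000
Σcross = 692.0000 → A = |Σcross|/2 = 346.0000 mm²
Σ(r_i+r_j)·cross = 18477.6250 → first moment M = |Σ|/6 = 3079.6042
R_c = M/A = 3079.6042/346.0000 = 8.9006 mm
θ = 33° = 0.575959 rad
V = θ·R_c·A = 0.575959·8.9006·346.0000 = 1773.725 mm³

Volume = 1773.725 mm³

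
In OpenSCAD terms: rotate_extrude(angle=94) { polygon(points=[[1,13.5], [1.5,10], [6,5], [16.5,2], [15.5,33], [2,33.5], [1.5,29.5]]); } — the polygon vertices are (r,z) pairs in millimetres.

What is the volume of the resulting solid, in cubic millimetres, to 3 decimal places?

Volume = 6115.577 mm³

Profile (r,z), 7 vertices: (1,13.5) (1.5,10) (6,5) (16.5,2) (15.5,33) (2,33.5) (1.5,29.5)
edge 0: (1,13.5)→(1.5,10)  cross = 1·10 − 1.5·13.5 = -10.2500; (r_i+r_j)·cross = 2.5·-10.2500 = -25.6250
edge 1: (1.5,10)→(6,5)  cross = 1.5·5 − 6·10 = -52.5000; (r_i+r_j)·cross = 7.5·-52.5000 = -393.7500
edge 2: (6,5)→(16.5,2)  cross = 6·2 − 16.5·5 = -70.5000; (r_i+r_j)·cross = 22.5·-70.5000 = -1586.2500
edge 3: (16.5,2)→(15.5,33)  cross = 16.5·33 − 15.5·2 = 513.5000; (r_i+r_j)·cross = 32·513.5000 = 16432.0000
edge 4: (15.5,33)→(2,33.5)  cross = 15.5·33.5 − 2·33 = 453.2500; (r_i+r_j)·cross = 17.5·453.2500 = 7931.8750
edge 5: (2,33.5)→(1.5,29.5)  cross = 2·29.5 − 1.5·33.5 = 8.7500; (r_i+r_j)·cross = 3.5·8.7500 = 30.6250
edge 6: (1.5,29.5)→(1,13.5)  cross = 1.5·13.5 − 1·29.5 = -9.2500; (r_i+r_j)·cross = 2.5·-9.2500 = -23.1250
Σcross = 833.0000 → A = |Σcross|/2 = 416.5000 mm²
Σ(r_i+r_j)·cross = 22365.7500 → first moment M = |Σ|/6 = 3727.6250
R_c = M/A = 3727.6250/416.5000 = 8.9499 mm
θ = 94° = 1.640609 rad
V = θ·R_c·A = 1.640609·8.9499·416.5000 = 6115.577 mm³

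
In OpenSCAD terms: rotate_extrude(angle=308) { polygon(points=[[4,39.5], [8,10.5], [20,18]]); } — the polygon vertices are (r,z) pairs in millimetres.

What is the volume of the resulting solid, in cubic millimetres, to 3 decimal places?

Profile (r,z), 3 vertices: (4,39.5) (8,10.5) (20,18)
edge 0: (4,39.5)→(8,10.5)  cross = 4·10.5 − 8·39.5 = -274.0000; (r_i+r_j)·cross = 12·-274.0000 = -3288.0000
edge 1: (8,10.5)→(20,18)  cross = 8·18 − 20·10.5 = -66.0000; (r_i+r_j)·cross = 28·-66.0000 = -1848.0000
edge 2: (20,18)→(4,39.5)  cross = 20·39.5 − 4·18 = 718.0000; (r_i+r_j)·cross = 24·718.0000 = 17232.0000
Σcross = 378.0000 → A = |Σcross|/2 = 189.0000 mm²
Σ(r_i+r_j)·cross = 12096.0000 → first moment M = |Σ|/6 = 2016.0000
R_c = M/A = 2016.0000/189.0000 = 10.6667 mm
θ = 308° = 5.375614 rad
V = θ·R_c·A = 5.375614·10.6667·189.0000 = 10837.238 mm³

Volume = 10837.238 mm³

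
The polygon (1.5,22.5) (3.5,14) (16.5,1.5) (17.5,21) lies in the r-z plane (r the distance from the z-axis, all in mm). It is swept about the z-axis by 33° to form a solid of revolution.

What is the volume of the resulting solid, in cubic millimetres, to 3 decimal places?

Profile (r,z), 4 vertices: (1.5,22.5) (3.5,14) (16.5,1.5) (17.5,21)
edge 0: (1.5,22.5)→(3.5,14)  cross = 1.5·14 − 3.5·22.5 = -57.7500; (r_i+r_j)·cross = 5·-57.7500 = -288.7500
edge 1: (3.5,14)→(16.5,1.5)  cross = 3.5·1.5 − 16.5·14 = -225.7500; (r_i+r_j)·cross = 20·-225.7500 = -4515.0000
edge 2: (16.5,1.5)→(17.5,21)  cross = 16.5·21 − 17.5·1.5 = 320.2500; (r_i+r_j)·cross = 34·320.2500 = 10888.5000
edge 3: (17.5,21)→(1.5,22.5)  cross = 17.5·22.5 − 1.5·21 = 362.2500; (r_i+r_j)·cross = 19·362.2500 = 6882.7500
Σcross = 399.0000 → A = |Σcross|/2 = 199.5000 mm²
Σ(r_i+r_j)·cross = 12967.5000 → first moment M = |Σ|/6 = 2161.2500
R_c = M/A = 2161.2500/199.5000 = 10.8333 mm
θ = 33° = 0.575959 rad
V = θ·R_c·A = 0.575959·10.8333·199.5000 = 1244.791 mm³

Volume = 1244.791 mm³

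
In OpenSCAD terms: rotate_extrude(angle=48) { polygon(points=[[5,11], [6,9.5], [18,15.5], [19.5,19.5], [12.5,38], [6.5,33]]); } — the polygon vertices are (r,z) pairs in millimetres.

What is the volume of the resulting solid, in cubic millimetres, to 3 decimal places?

Volume = 2476.116 mm³

Profile (r,z), 6 vertices: (5,11) (6,9.5) (18,15.5) (19.5,19.5) (12.5,38) (6.5,33)
edge 0: (5,11)→(6,9.5)  cross = 5·9.5 − 6·11 = -18.5000; (r_i+r_j)·cross = 11·-18.5000 = -203.5000
edge 1: (6,9.5)→(18,15.5)  cross = 6·15.5 − 18·9.5 = -78.0000; (r_i+r_j)·cross = 24·-78.0000 = -1872.0000
edge 2: (18,15.5)→(19.5,19.5)  cross = 18·19.5 − 19.5·15.5 = 48.7500; (r_i+r_j)·cross = 37.5·48.7500 = 1828.1250
edge 3: (19.5,19.5)→(12.5,38)  cross = 19.5·38 − 12.5·19.5 = 497.2500; (r_i+r_j)·cross = 32·497.2500 = 15912.0000
edge 4: (12.5,38)→(6.5,33)  cross = 12.5·33 − 6.5·38 = 165.5000; (r_i+r_j)·cross = 19·165.5000 = 3144.5000
edge 5: (6.5,33)→(5,11)  cross = 6.5·11 − 5·33 = -93.5000; (r_i+r_j)·cross = 11.5·-93.5000 = -1075.2500
Σcross = 521.5000 → A = |Σcross|/2 = 260.7500 mm²
Σ(r_i+r_j)·cross = 17733.8750 → first moment M = |Σ|/6 = 2955.6458
R_c = M/A = 2955.6458/260.7500 = 11.3352 mm
θ = 48° = 0.837758 rad
V = θ·R_c·A = 0.837758·11.3352·260.7500 = 2476.116 mm³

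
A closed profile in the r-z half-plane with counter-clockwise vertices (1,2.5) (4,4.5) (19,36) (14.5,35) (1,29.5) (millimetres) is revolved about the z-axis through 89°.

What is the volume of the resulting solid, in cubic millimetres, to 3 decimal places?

Profile (r,z), 5 vertices: (1,2.5) (4,4.5) (19,36) (14.5,35) (1,29.5)
edge 0: (1,2.5)→(4,4.5)  cross = 1·4.5 − 4·2.5 = -5.5000; (r_i+r_j)·cross = 5·-5.5000 = -27.5000
edge 1: (4,4.5)→(19,36)  cross = 4·36 − 19·4.5 = 58.5000; (r_i+r_j)·cross = 23·58.5000 = 1345.5000
edge 2: (19,36)→(14.5,35)  cross = 19·35 − 14.5·36 = 143.0000; (r_i+r_j)·cross = 33.5·143.0000 = 4790.5000
edge 3: (14.5,35)→(1,29.5)  cross = 14.5·29.5 − 1·35 = 392.7500; (r_i+r_j)·cross = 15.5·392.7500 = 6087.6250
edge 4: (1,29.5)→(1,2.5)  cross = 1·2.5 − 1·29.5 = -27.0000; (r_i+r_j)·cross = 2·-27.0000 = -54.0000
Σcross = 561.7500 → A = |Σcross|/2 = 280.8750 mm²
Σ(r_i+r_j)·cross = 12142.1250 → first moment M = |Σ|/6 = 2023.6875
R_c = M/A = 2023.6875/280.8750 = 7.2049 mm
θ = 89° = 1.553343 rad
V = θ·R_c·A = 1.553343·7.2049·280.8750 = 3143.481 mm³

Volume = 3143.481 mm³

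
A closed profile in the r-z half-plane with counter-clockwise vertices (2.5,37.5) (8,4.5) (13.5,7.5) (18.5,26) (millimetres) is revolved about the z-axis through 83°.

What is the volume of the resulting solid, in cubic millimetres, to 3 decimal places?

Profile (r,z), 4 vertices: (2.5,37.5) (8,4.5) (13.5,7.5) (18.5,26)
edge 0: (2.5,37.5)→(8,4.5)  cross = 2.5·4.5 − 8·37.5 = -288.7500; (r_i+r_j)·cross = 10.5·-288.7500 = -3031.8750
edge 1: (8,4.5)→(13.5,7.5)  cross = 8·7.5 − 13.5·4.5 = -0.7500; (r_i+r_j)·cross = 21.5·-0.7500 = -16.1250
edge 2: (13.5,7.5)→(18.5,26)  cross = 13.5·26 − 18.5·7.5 = 212.2500; (r_i+r_j)·cross = 32·212.2500 = 6792.0000
edge 3: (18.5,26)→(2.5,37.5)  cross = 18.5·37.5 − 2.5·26 = 628.7500; (r_i+r_j)·cross = 21·628.7500 = 13203.7500
Σcross = 551.5000 → A = |Σcross|/2 = 275.7500 mm²
Σ(r_i+r_j)·cross = 16947.7500 → first moment M = |Σ|/6 = 2824.6250
R_c = M/A = 2824.6250/275.7500 = 10.2434 mm
θ = 83° = 1.448623 rad
V = θ·R_c·A = 1.448623·10.2434·275.7500 = 4091.818 mm³

Volume = 4091.818 mm³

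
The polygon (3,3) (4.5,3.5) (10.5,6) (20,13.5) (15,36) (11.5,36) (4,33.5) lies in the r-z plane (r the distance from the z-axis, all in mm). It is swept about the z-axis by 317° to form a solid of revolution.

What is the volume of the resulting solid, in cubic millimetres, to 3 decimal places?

Profile (r,z), 7 vertices: (3,3) (4.5,3.5) (10.5,6) (20,13.5) (15,36) (11.5,36) (4,33.5)
edge 0: (3,3)→(4.5,3.5)  cross = 3·3.5 − 4.5·3 = -3.0000; (r_i+r_j)·cross = 7.5·-3.0000 = -22.5000
edge 1: (4.5,3.5)→(10.5,6)  cross = 4.5·6 − 10.5·3.5 = -9.7500; (r_i+r_j)·cross = 15·-9.7500 = -146.2500
edge 2: (10.5,6)→(20,13.5)  cross = 10.5·13.5 − 20·6 = 21.7500; (r_i+r_j)·cross = 30.5·21.7500 = 663.3750
edge 3: (20,13.5)→(15,36)  cross = 20·36 − 15·13.5 = 517.5000; (r_i+r_j)·cross = 35·517.5000 = 18112.5000
edge 4: (15,36)→(11.5,36)  cross = 15·36 − 11.5·36 = 126.0000; (r_i+r_j)·cross = 26.5·126.0000 = 3339.0000
edge 5: (11.5,36)→(4,33.5)  cross = 11.5·33.5 − 4·36 = 241.2500; (r_i+r_j)·cross = 15.5·241.2500 = 3739.3750
edge 6: (4,33.5)→(3,3)  cross = 4·3 − 3·33.5 = -88.5000; (r_i+r_j)·cross = 7·-88.5000 = -619.5000
Σcross = 805.2500 → A = |Σcross|/2 = 402.6250 mm²
Σ(r_i+r_j)·cross = 25066.0000 → first moment M = |Σ|/6 = 4177.6667
R_c = M/A = 4177.6667/402.6250 = 10.3761 mm
θ = 317° = 5.532694 rad
V = θ·R_c·A = 5.532694·10.3761·402.6250 = 23113.750 mm³

Volume = 23113.750 mm³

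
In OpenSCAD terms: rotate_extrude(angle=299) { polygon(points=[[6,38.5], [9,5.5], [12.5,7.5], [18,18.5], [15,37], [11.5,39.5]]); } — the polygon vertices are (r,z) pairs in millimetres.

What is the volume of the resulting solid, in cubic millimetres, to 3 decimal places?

Profile (r,z), 6 vertices: (6,38.5) (9,5.5) (12.5,7.5) (18,18.5) (15,37) (11.5,39.5)
edge 0: (6,38.5)→(9,5.5)  cross = 6·5.5 − 9·38.5 = -313.5000; (r_i+r_j)·cross = 15·-313.5000 = -4702.5000
edge 1: (9,5.5)→(12.5,7.5)  cross = 9·7.5 − 12.5·5.5 = -1.2500; (r_i+r_j)·cross = 21.5·-1.2500 = -26.8750
edge 2: (12.5,7.5)→(18,18.5)  cross = 12.5·18.5 − 18·7.5 = 96.2500; (r_i+r_j)·cross = 30.5·96.2500 = 2935.6250
edge 3: (18,18.5)→(15,37)  cross = 18·37 − 15·18.5 = 388.5000; (r_i+r_j)·cross = 33·388.5000 = 12820.5000
edge 4: (15,37)→(11.5,39.5)  cross = 15·39.5 − 11.5·37 = 167.0000; (r_i+r_j)·cross = 26.5·167.0000 = 4425.5000
edge 5: (11.5,39.5)→(6,38.5)  cross = 11.5·38.5 − 6·39.5 = 205.7500; (r_i+r_j)·cross = 17.5·205.7500 = 3600.6250
Σcross = 542.7500 → A = |Σcross|/2 = 271.3750 mm²
Σ(r_i+r_j)·cross = 19052.8750 → first moment M = |Σ|/6 = 3175.4792
R_c = M/A = 3175.4792/271.3750 = 11.7014 mm
θ = 299° = 5.218534 rad
V = θ·R_c·A = 5.218534·11.7014·271.3750 = 16571.347 mm³

Volume = 16571.347 mm³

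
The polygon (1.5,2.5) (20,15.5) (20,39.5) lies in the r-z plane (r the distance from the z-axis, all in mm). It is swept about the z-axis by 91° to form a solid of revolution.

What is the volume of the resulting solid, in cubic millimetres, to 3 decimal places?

Profile (r,z), 3 vertices: (1.5,2.5) (20,15.5) (20,39.5)
edge 0: (1.5,2.5)→(20,15.5)  cross = 1.5·15.5 − 20·2.5 = -26.7500; (r_i+r_j)·cross = 21.5·-26.7500 = -575.1250
edge 1: (20,15.5)→(20,39.5)  cross = 20·39.5 − 20·15.5 = 480.0000; (r_i+r_j)·cross = 40·480.0000 = 19200.0000
edge 2: (20,39.5)→(1.5,2.5)  cross = 20·2.5 − 1.5·39.5 = -9.2500; (r_i+r_j)·cross = 21.5·-9.2500 = -198.8750
Σcross = 444.0000 → A = |Σcross|/2 = 222.0000 mm²
Σ(r_i+r_j)·cross = 18426.0000 → first moment M = |Σ|/6 = 3071.0000
R_c = M/A = 3071.0000/222.0000 = 13.8333 mm
θ = 91° = 1.588250 rad
V = θ·R_c·A = 1.588250·13.8333·222.0000 = 4877.515 mm³

Volume = 4877.515 mm³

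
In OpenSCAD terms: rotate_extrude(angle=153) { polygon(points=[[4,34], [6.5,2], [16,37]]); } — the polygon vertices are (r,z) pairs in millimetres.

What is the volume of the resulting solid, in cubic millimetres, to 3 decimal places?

Volume = 4617.375 mm³

Profile (r,z), 3 vertices: (4,34) (6.5,2) (16,37)
edge 0: (4,34)→(6.5,2)  cross = 4·2 − 6.5·34 = -213.0000; (r_i+r_j)·cross = 10.5·-213.0000 = -2236.5000
edge 1: (6.5,2)→(16,37)  cross = 6.5·37 − 16·2 = 208.5000; (r_i+r_j)·cross = 22.5·208.5000 = 4691.2500
edge 2: (16,37)→(4,34)  cross = 16·34 − 4·37 = 396.0000; (r_i+r_j)·cross = 20·396.0000 = 7920.0000
Σcross = 391.5000 → A = |Σcross|/2 = 195.7500 mm²
Σ(r_i+r_j)·cross = 10374.7500 → first moment M = |Σ|/6 = 1729.1250
R_c = M/A = 1729.1250/195.7500 = 8.8333 mm
θ = 153° = 2.670354 rad
V = θ·R_c·A = 2.670354·8.8333·195.7500 = 4617.375 mm³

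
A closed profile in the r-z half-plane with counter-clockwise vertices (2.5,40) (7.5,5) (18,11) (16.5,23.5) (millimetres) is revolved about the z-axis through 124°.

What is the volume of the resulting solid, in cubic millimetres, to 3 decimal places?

Volume = 6019.835 mm³

Profile (r,z), 4 vertices: (2.5,40) (7.5,5) (18,11) (16.5,23.5)
edge 0: (2.5,40)→(7.5,5)  cross = 2.5·5 − 7.5·40 = -287.5000; (r_i+r_j)·cross = 10·-287.5000 = -2875.0000
edge 1: (7.5,5)→(18,11)  cross = 7.5·11 − 18·5 = -7.5000; (r_i+r_j)·cross = 25.5·-7.5000 = -191.2500
edge 2: (18,11)→(16.5,23.5)  cross = 18·23.5 − 16.5·11 = 241.5000; (r_i+r_j)·cross = 34.5·241.5000 = 8331.7500
edge 3: (16.5,23.5)→(2.5,40)  cross = 16.5·40 − 2.5·23.5 = 601.2500; (r_i+r_j)·cross = 19·601.2500 = 11423.7500
Σcross = 547.7500 → A = |Σcross|/2 = 273.8750 mm²
Σ(r_i+r_j)·cross = 16689.2500 → first moment M = |Σ|/6 = 2781.5417
R_c = M/A = 2781.5417/273.8750 = 10.1562 mm
θ = 124° = 2.164208 rad
V = θ·R_c·A = 2.164208·10.1562·273.8750 = 6019.835 mm³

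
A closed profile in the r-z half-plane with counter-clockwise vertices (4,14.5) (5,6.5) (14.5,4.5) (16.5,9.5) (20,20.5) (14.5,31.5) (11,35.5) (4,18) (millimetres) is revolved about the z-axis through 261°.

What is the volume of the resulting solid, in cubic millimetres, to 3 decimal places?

Volume = 16748.544 mm³

Profile (r,z), 8 vertices: (4,14.5) (5,6.5) (14.5,4.5) (16.5,9.5) (20,20.5) (14.5,31.5) (11,35.5) (4,18)
edge 0: (4,14.5)→(5,6.5)  cross = 4·6.5 − 5·14.5 = -46.5000; (r_i+r_j)·cross = 9·-46.5000 = -418.5000
edge 1: (5,6.5)→(14.5,4.5)  cross = 5·4.5 − 14.5·6.5 = -71.7500; (r_i+r_j)·cross = 19.5·-71.7500 = -1399.1250
edge 2: (14.5,4.5)→(16.5,9.5)  cross = 14.5·9.5 − 16.5·4.5 = 63.5000; (r_i+r_j)·cross = 31·63.5000 = 1968.5000
edge 3: (16.5,9.5)→(20,20.5)  cross = 16.5·20.5 − 20·9.5 = 148.2500; (r_i+r_j)·cross = 36.5·148.2500 = 5411.1250
edge 4: (20,20.5)→(14.5,31.5)  cross = 20·31.5 − 14.5·20.5 = 332.7500; (r_i+r_j)·cross = 34.5·332.7500 = 11479.8750
edge 5: (14.5,31.5)→(11,35.5)  cross = 14.5·35.5 − 11·31.5 = 168.2500; (r_i+r_j)·cross = 25.5·168.2500 = 4290.3750
edge 6: (11,35.5)→(4,18)  cross = 11·18 − 4·35.5 = 56.0000; (r_i+r_j)·cross = 15·56.0000 = 840.0000
edge 7: (4,18)→(4,14.5)  cross = 4·14.5 − 4·18 = -14.0000; (r_i+r_j)·cross = 8·-14.0000 = -112.0000
Σcross = 636.5000 → A = |Σcross|/2 = 318.2500 mm²
Σ(r_i+r_j)·cross = 22060.2500 → first moment M = |Σ|/6 = 3676.7083
R_c = M/A = 3676.7083/318.2500 = 11.5529 mm
θ = 261° = 4.555309 rad
V = θ·R_c·A = 4.555309·11.5529·318.2500 = 16748.544 mm³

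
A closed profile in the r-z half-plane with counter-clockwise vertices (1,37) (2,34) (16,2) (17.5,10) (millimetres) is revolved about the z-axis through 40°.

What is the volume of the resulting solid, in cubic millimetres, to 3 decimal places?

Profile (r,z), 4 vertices: (1,37) (2,34) (16,2) (17.5,10)
edge 0: (1,37)→(2,34)  cross = 1·34 − 2·37 = -40.0000; (r_i+r_j)·cross = 3·-40.0000 = -120.0000
edge 1: (2,34)→(16,2)  cross = 2·2 − 16·34 = -540.0000; (r_i+r_j)·cross = 18·-540.0000 = -9720.0000
edge 2: (16,2)→(17.5,10)  cross = 16·10 − 17.5·2 = 125.0000; (r_i+r_j)·cross = 33.5·125.0000 = 4187.5000
edge 3: (17.5,10)→(1,37)  cross = 17.5·37 − 1·10 = 637.5000; (r_i+r_j)·cross = 18.5·637.5000 = 11793.7500
Σcross = 182.5000 → A = |Σcross|/2 = 91.2500 mm²
Σ(r_i+r_j)·cross = 6141.2500 → first moment M = |Σ|/6 = 1023.5417
R_c = M/A = 1023.5417/91.2500 = 11.2169 mm
θ = 40° = 0.698132 rad
V = θ·R_c·A = 0.698132·11.2169·91.2500 = 714.567 mm³

Volume = 714.567 mm³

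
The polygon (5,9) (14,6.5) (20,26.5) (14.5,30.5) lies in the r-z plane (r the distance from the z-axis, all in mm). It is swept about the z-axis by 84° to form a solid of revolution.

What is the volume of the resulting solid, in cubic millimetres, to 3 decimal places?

Volume = 3366.326 mm³

Profile (r,z), 4 vertices: (5,9) (14,6.5) (20,26.5) (14.5,30.5)
edge 0: (5,9)→(14,6.5)  cross = 5·6.5 − 14·9 = -93.5000; (r_i+r_j)·cross = 19·-93.5000 = -1776.5000
edge 1: (14,6.5)→(20,26.5)  cross = 14·26.5 − 20·6.5 = 241.0000; (r_i+r_j)·cross = 34·241.0000 = 8194.0000
edge 2: (20,26.5)→(14.5,30.5)  cross = 20·30.5 − 14.5·26.5 = 225.7500; (r_i+r_j)·cross = 34.5·225.7500 = 7788.3750
edge 3: (14.5,30.5)→(5,9)  cross = 14.5·9 − 5·30.5 = -22.0000; (r_i+r_j)·cross = 19.5·-22.0000 = -429.0000
Σcross = 351.2500 → A = |Σcross|/2 = 175.6250 mm²
Σ(r_i+r_j)·cross = 13776.8750 → first moment M = |Σ|/6 = 2296.1458
R_c = M/A = 2296.1458/175.6250 = 13.0741 mm
θ = 84° = 1.466077 rad
V = θ·R_c·A = 1.466077·13.0741·175.6250 = 3366.326 mm³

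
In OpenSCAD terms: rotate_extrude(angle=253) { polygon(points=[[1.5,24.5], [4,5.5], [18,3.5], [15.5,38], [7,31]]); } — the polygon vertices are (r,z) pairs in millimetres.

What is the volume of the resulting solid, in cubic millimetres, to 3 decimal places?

Volume = 18120.307 mm³

Profile (r,z), 5 vertices: (1.5,24.5) (4,5.5) (18,3.5) (15.5,38) (7,31)
edge 0: (1.5,24.5)→(4,5.5)  cross = 1.5·5.5 − 4·24.5 = -89.7500; (r_i+r_j)·cross = 5.5·-89.7500 = -493.6250
edge 1: (4,5.5)→(18,3.5)  cross = 4·3.5 − 18·5.5 = -85.0000; (r_i+r_j)·cross = 22·-85.0000 = -1870.0000
edge 2: (18,3.5)→(15.5,38)  cross = 18·38 − 15.5·3.5 = 629.7500; (r_i+r_j)·cross = 33.5·629.7500 = 21096.6250
edge 3: (15.5,38)→(7,31)  cross = 15.5·31 − 7·38 = 214.5000; (r_i+r_j)·cross = 22.5·214.5000 = 4826.2500
edge 4: (7,31)→(1.5,24.5)  cross = 7·24.5 − 1.5·31 = 125.0000; (r_i+r_j)·cross = 8.5·125.0000 = 1062.5000
Σcross = 794.5000 → A = |Σcross|/2 = 397.2500 mm²
Σ(r_i+r_j)·cross = 24621.7500 → first moment M = |Σ|/6 = 4103.6250
R_c = M/A = 4103.6250/397.2500 = 10.3301 mm
θ = 253° = 4.415683 rad
V = θ·R_c·A = 4.415683·10.3301·397.2500 = 18120.307 mm³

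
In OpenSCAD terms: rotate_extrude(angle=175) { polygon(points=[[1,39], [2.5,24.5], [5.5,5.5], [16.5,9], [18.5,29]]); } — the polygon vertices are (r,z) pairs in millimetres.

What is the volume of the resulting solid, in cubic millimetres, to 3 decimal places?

Profile (r,z), 5 vertices: (1,39) (2.5,24.5) (5.5,5.5) (16.5,9) (18.5,29)
edge 0: (1,39)→(2.5,24.5)  cross = 1·24.5 − 2.5·39 = -73.0000; (r_i+r_j)·cross = 3.5·-73.0000 = -255.5000
edge 1: (2.5,24.5)→(5.5,5.5)  cross = 2.5·5.5 − 5.5·24.5 = -121.0000; (r_i+r_j)·cross = 8·-121.0000 = -968.0000
edge 2: (5.5,5.5)→(16.5,9)  cross = 5.5·9 − 16.5·5.5 = -41.2500; (r_i+r_j)·cross = 22·-41.2500 = -907.5000
edge 3: (16.5,9)→(18.5,29)  cross = 16.5·29 − 18.5·9 = 312.0000; (r_i+r_j)·cross = 35·312.0000 = 10920.0000
edge 4: (18.5,29)→(1,39)  cross = 18.5·39 − 1·29 = 692.5000; (r_i+r_j)·cross = 19.5·692.5000 = 13503.7500
Σcross = 769.2500 → A = |Σcross|/2 = 384.6250 mm²
Σ(r_i+r_j)·cross = 22292.7500 → first moment M = |Σ|/6 = 3715.4583
R_c = M/A = 3715.4583/384.6250 = 9.6600 mm
θ = 175° = 3.054326 rad
V = θ·R_c·A = 3.054326·9.6600·384.6250 = 11348.222 mm³

Volume = 11348.222 mm³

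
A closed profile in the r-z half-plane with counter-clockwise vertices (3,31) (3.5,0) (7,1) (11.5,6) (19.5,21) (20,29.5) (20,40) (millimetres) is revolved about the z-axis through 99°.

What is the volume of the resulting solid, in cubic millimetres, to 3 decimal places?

Profile (r,z), 7 vertices: (3,31) (3.5,0) (7,1) (11.5,6) (19.5,21) (20,29.5) (20,40)
edge 0: (3,31)→(3.5,0)  cross = 3·0 − 3.5·31 = -108.5000; (r_i+r_j)·cross = 6.5·-108.5000 = -705.2500
edge 1: (3.5,0)→(7,1)  cross = 3.5·1 − 7·0 = 3.5000; (r_i+r_j)·cross = 10.5·3.5000 = 36.7500
edge 2: (7,1)→(11.5,6)  cross = 7·6 − 11.5·1 = 30.5000; (r_i+r_j)·cross = 18.5·30.5000 = 564.2500
edge 3: (11.5,6)→(19.5,21)  cross = 11.5·21 − 19.5·6 = 124.5000; (r_i+r_j)·cross = 31·124.5000 = 3859.5000
edge 4: (19.5,21)→(20,29.5)  cross = 19.5·29.5 − 20·21 = 155.2500; (r_i+r_j)·cross = 39.5·155.2500 = 6132.3750
edge 5: (20,29.5)→(20,40)  cross = 20·40 − 20·29.5 = 210.0000; (r_i+r_j)·cross = 40·210.0000 = 8400.0000
edge 6: (20,40)→(3,31)  cross = 20·31 − 3·40 = 500.0000; (r_i+r_j)·cross = 23·500.0000 = 11500.0000
Σcross = 915.2500 → A = |Σcross|/2 = 457.6250 mm²
Σ(r_i+r_j)·cross = 29787.6250 → first moment M = |Σ|/6 = 4964.6042
R_c = M/A = 4964.6042/457.6250 = 10.8486 mm
θ = 99° = 1.727876 rad
V = θ·R_c·A = 1.727876·10.8486·457.6250 = 8578.220 mm³

Volume = 8578.220 mm³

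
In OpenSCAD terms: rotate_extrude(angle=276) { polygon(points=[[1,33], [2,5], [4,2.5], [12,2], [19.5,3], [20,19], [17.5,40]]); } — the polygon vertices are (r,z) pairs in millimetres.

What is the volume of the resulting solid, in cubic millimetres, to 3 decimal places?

Volume = 31327.465 mm³

Profile (r,z), 7 vertices: (1,33) (2,5) (4,2.5) (12,2) (19.5,3) (20,19) (17.5,40)
edge 0: (1,33)→(2,5)  cross = 1·5 − 2·33 = -61.0000; (r_i+r_j)·cross = 3·-61.0000 = -183.0000
edge 1: (2,5)→(4,2.5)  cross = 2·2.5 − 4·5 = -15.0000; (r_i+r_j)·cross = 6·-15.0000 = -90.0000
edge 2: (4,2.5)→(12,2)  cross = 4·2 − 12·2.5 = -22.0000; (r_i+r_j)·cross = 16·-22.0000 = -352.0000
edge 3: (12,2)→(19.5,3)  cross = 12·3 − 19.5·2 = -3.0000; (r_i+r_j)·cross = 31.5·-3.0000 = -94.5000
edge 4: (19.5,3)→(20,19)  cross = 19.5·19 − 20·3 = 310.5000; (r_i+r_j)·cross = 39.5·310.5000 = 12264.7500
edge 5: (20,19)→(17.5,40)  cross = 20·40 − 17.5·19 = 467.5000; (r_i+r_j)·cross = 37.5·467.5000 = 17531.2500
edge 6: (17.5,40)→(1,33)  cross = 17.5·33 − 1·40 = 537.5000; (r_i+r_j)·cross = 18.5·537.5000 = 9943.7500
Σcross = 1214.5000 → A = |Σcross|/2 = 607.2500 mm²
Σ(r_i+r_j)·cross = 39020.2500 → first moment M = |Σ|/6 = 6503.3750
R_c = M/A = 6503.3750/607.2500 = 10.7096 mm
θ = 276° = 4.817109 rad
V = θ·R_c·A = 4.817109·10.7096·607.2500 = 31327.465 mm³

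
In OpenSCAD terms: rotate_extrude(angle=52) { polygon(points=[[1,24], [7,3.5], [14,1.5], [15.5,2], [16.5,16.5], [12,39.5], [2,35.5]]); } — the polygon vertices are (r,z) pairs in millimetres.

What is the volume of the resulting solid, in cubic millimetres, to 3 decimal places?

Volume = 3474.636 mm³

Profile (r,z), 7 vertices: (1,24) (7,3.5) (14,1.5) (15.5,2) (16.5,16.5) (12,39.5) (2,35.5)
edge 0: (1,24)→(7,3.5)  cross = 1·3.5 − 7·24 = -164.5000; (r_i+r_j)·cross = 8·-164.5000 = -1316.0000
edge 1: (7,3.5)→(14,1.5)  cross = 7·1.5 − 14·3.5 = -38.5000; (r_i+r_j)·cross = 21·-38.5000 = -808.5000
edge 2: (14,1.5)→(15.5,2)  cross = 14·2 − 15.5·1.5 = 4.7500; (r_i+r_j)·cross = 29.5·4.7500 = 140.1250
edge 3: (15.5,2)→(16.5,16.5)  cross = 15.5·16.5 − 16.5·2 = 222.7500; (r_i+r_j)·cross = 32·222.7500 = 7128.0000
edge 4: (16.5,16.5)→(12,39.5)  cross = 16.5·39.5 − 12·16.5 = 453.7500; (r_i+r_j)·cross = 28.5·453.7500 = 12931.8750
edge 5: (12,39.5)→(2,35.5)  cross = 12·35.5 − 2·39.5 = 347.0000; (r_i+r_j)·cross = 14·347.0000 = 4858.0000
edge 6: (2,35.5)→(1,24)  cross = 2·24 − 1·35.5 = 12.5000; (r_i+r_j)·cross = 3·12.5000 = 37.5000
Σcross = 837.7500 → A = |Σcross|/2 = 418.8750 mm²
Σ(r_i+r_j)·cross = 22971.0000 → first moment M = |Σ|/6 = 3828.5000
R_c = M/A = 3828.5000/418.8750 = 9.1400 mm
θ = 52° = 0.907571 rad
V = θ·R_c·A = 0.907571·9.1400·418.8750 = 3474.636 mm³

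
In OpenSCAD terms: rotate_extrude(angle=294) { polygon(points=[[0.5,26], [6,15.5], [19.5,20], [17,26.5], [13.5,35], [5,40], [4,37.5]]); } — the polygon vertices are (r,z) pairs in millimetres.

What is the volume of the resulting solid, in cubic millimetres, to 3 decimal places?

Profile (r,z), 7 vertices: (0.5,26) (6,15.5) (19.5,20) (17,26.5) (13.5,35) (5,40) (4,37.5)
edge 0: (0.5,26)→(6,15.5)  cross = 0.5·15.5 − 6·26 = -148.2500; (r_i+r_j)·cross = 6.5·-148.2500 = -963.6250
edge 1: (6,15.5)→(19.5,20)  cross = 6·20 − 19.5·15.5 = -182.2500; (r_i+r_j)·cross = 25.5·-182.2500 = -4647.3750
edge 2: (19.5,20)→(17,26.5)  cross = 19.5·26.5 − 17·20 = 176.7500; (r_i+r_j)·cross = 36.5·176.7500 = 6451.3750
edge 3: (17,26.5)→(13.5,35)  cross = 17·35 − 13.5·26.5 = 237.2500; (r_i+r_j)·cross = 30.5·237.2500 = 7236.1250
edge 4: (13.5,35)→(5,40)  cross = 13.5·40 − 5·35 = 365.0000; (r_i+r_j)·cross = 18.5·365.0000 = 6752.5000
edge 5: (5,40)→(4,37.5)  cross = 5·37.5 − 4·40 = 27.5000; (r_i+r_j)·cross = 9·27.5000 = 247.5000
edge 6: (4,37.5)→(0.5,26)  cross = 4·26 − 0.5·37.5 = 85.2500; (r_i+r_j)·cross = 4.5·85.2500 = 383.6250
Σcross = 561.2500 → A = |Σcross|/2 = 280.6250 mm²
Σ(r_i+r_j)·cross = 15460.1250 → first moment M = |Σ|/6 = 2576.6875
R_c = M/A = 2576.6875/280.6250 = 9.1820 mm
θ = 294° = 5.131268 rad
V = θ·R_c·A = 5.131268·9.1820·280.6250 = 13221.674 mm³

Volume = 13221.674 mm³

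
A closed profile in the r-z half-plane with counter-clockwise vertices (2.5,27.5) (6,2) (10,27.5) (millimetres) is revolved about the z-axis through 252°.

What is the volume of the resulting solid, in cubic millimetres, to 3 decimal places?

Profile (r,z), 3 vertices: (2.5,27.5) (6,2) (10,27.5)
edge 0: (2.5,27.5)→(6,2)  cross = 2.5·2 − 6·27.5 = -160.0000; (r_i+r_j)·cross = 8.5·-160.0000 = -1360.0000
edge 1: (6,2)→(10,27.5)  cross = 6·27.5 − 10·2 = 145.0000; (r_i+r_j)·cross = 16·145.0000 = 2320.0000
edge 2: (10,27.5)→(2.5,27.5)  cross = 10·27.5 − 2.5·27.5 = 206.2500; (r_i+r_j)·cross = 12.5·206.2500 = 2578.1250
Σcross = 191.2500 → A = |Σcross|/2 = 95.6250 mm²
Σ(r_i+r_j)·cross = 3538.1250 → first moment M = |Σ|/6 = 589.6875
R_c = M/A = 589.6875/95.6250 = 6.1667 mm
θ = 252° = 4.398230 rad
V = θ·R_c·A = 4.398230·6.1667·95.6250 = 2593.581 mm³

Volume = 2593.581 mm³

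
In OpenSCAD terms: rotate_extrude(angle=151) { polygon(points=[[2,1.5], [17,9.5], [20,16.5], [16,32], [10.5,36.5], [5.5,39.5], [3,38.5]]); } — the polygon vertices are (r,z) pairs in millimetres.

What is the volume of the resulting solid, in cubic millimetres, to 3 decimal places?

Volume = 11941.705 mm³

Profile (r,z), 7 vertices: (2,1.5) (17,9.5) (20,16.5) (16,32) (10.5,36.5) (5.5,39.5) (3,38.5)
edge 0: (2,1.5)→(17,9.5)  cross = 2·9.5 − 17·1.5 = -6.5000; (r_i+r_j)·cross = 19·-6.5000 = -123.5000
edge 1: (17,9.5)→(20,16.5)  cross = 17·16.5 − 20·9.5 = 90.5000; (r_i+r_j)·cross = 37·90.5000 = 3348.5000
edge 2: (20,16.5)→(16,32)  cross = 20·32 − 16·16.5 = 376.0000; (r_i+r_j)·cross = 36·376.0000 = 13536.0000
edge 3: (16,32)→(10.5,36.5)  cross = 16·36.5 − 10.5·32 = 248.0000; (r_i+r_j)·cross = 26.5·248.0000 = 6572.0000
edge 4: (10.5,36.5)→(5.5,39.5)  cross = 10.5·39.5 − 5.5·36.5 = 214.0000; (r_i+r_j)·cross = 16·214.0000 = 3424.0000
edge 5: (5.5,39.5)→(3,38.5)  cross = 5.5·38.5 − 3·39.5 = 93.2500; (r_i+r_j)·cross = 8.5·93.2500 = 792.6250
edge 6: (3,38.5)→(2,1.5)  cross = 3·1.5 − 2·38.5 = -72.5000; (r_i+r_j)·cross = 5·-72.5000 = -362.5000
Σcross = 942.7500 → A = |Σcross|/2 = 471.3750 mm²
Σ(r_i+r_j)·cross = 27187.1250 → first moment M = |Σ|/6 = 4531.1875
R_c = M/A = 4531.1875/471.3750 = 9.6127 mm
θ = 151° = 2.635447 rad
V = θ·R_c·A = 2.635447·9.6127·471.3750 = 11941.705 mm³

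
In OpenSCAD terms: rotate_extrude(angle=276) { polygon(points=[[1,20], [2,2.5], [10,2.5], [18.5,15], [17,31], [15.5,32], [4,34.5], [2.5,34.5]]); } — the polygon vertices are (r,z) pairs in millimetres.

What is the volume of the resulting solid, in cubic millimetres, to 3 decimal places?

Volume = 19506.982 mm³

Profile (r,z), 8 vertices: (1,20) (2,2.5) (10,2.5) (18.5,15) (17,31) (15.5,32) (4,34.5) (2.5,34.5)
edge 0: (1,20)→(2,2.5)  cross = 1·2.5 − 2·20 = -37.5000; (r_i+r_j)·cross = 3·-37.5000 = -112.5000
edge 1: (2,2.5)→(10,2.5)  cross = 2·2.5 − 10·2.5 = -20.0000; (r_i+r_j)·cross = 12·-20.0000 = -240.0000
edge 2: (10,2.5)→(18.5,15)  cross = 10·15 − 18.5·2.5 = 103.7500; (r_i+r_j)·cross = 28.5·103.7500 = 2956.8750
edge 3: (18.5,15)→(17,31)  cross = 18.5·31 − 17·15 = 318.5000; (r_i+r_j)·cross = 35.5·318.5000 = 11306.7500
edge 4: (17,31)→(15.5,32)  cross = 17·32 − 15.5·31 = 63.5000; (r_i+r_j)·cross = 32.5·63.5000 = 2063.7500
edge 5: (15.5,32)→(4,34.5)  cross = 15.5·34.5 − 4·32 = 406.7500; (r_i+r_j)·cross = 19.5·406.7500 = 7931.6250
edge 6: (4,34.5)→(2.5,34.5)  cross = 4·34.5 − 2.5·34.5 = 51.7500; (r_i+r_j)·cross = 6.5·51.7500 = 336.3750
edge 7: (2.5,34.5)→(1,20)  cross = 2.5·20 − 1·34.5 = 15.5000; (r_i+r_j)·cross = 3.5·15.5000 = 54.2500
Σcross = 902.2500 → A = |Σcross|/2 = 451.1250 mm²
Σ(r_i+r_j)·cross = 24297.1250 → first moment M = |Σ|/6 = 4049.5208
R_c = M/A = 4049.5208/451.1250 = 8.9765 mm
θ = 276° = 4.817109 rad
V = θ·R_c·A = 4.817109·8.9765·451.1250 = 19506.982 mm³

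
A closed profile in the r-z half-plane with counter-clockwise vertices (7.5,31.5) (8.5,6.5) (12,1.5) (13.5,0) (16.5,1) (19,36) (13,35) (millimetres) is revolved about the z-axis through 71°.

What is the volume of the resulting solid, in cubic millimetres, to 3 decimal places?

Profile (r,z), 7 vertices: (7.5,31.5) (8.5,6.5) (12,1.5) (13.5,0) (16.5,1) (19,36) (13,35)
edge 0: (7.5,31.5)→(8.5,6.5)  cross = 7.5·6.5 − 8.5·31.5 = -219.0000; (r_i+r_j)·cross = 16·-219.0000 = -3504.0000
edge 1: (8.5,6.5)→(12,1.5)  cross = 8.5·1.5 − 12·6.5 = -65.2500; (r_i+r_j)·cross = 20.5·-65.2500 = -1337.6250
edge 2: (12,1.5)→(13.5,0)  cross = 12·0 − 13.5·1.5 = -20.2500; (r_i+r_j)·cross = 25.5·-20.2500 = -516.3750
edge 3: (13.5,0)→(16.5,1)  cross = 13.5·1 − 16.5·0 = 13.5000; (r_i+r_j)·cross = 30·13.5000 = 405.0000
edge 4: (16.5,1)→(19,36)  cross = 16.5·36 − 19·1 = 575.0000; (r_i+r_j)·cross = 35.5·575.0000 = 20412.5000
edge 5: (19,36)→(13,35)  cross = 19·35 − 13·36 = 197.0000; (r_i+r_j)·cross = 32·197.0000 = 6304.0000
edge 6: (13,35)→(7.5,31.5)  cross = 13·31.5 − 7.5·35 = 147.0000; (r_i+r_j)·cross = 20.5·147.0000 = 3013.5000
Σcross = 628.0000 → A = |Σcross|/2 = 314.0000 mm²
Σ(r_i+r_j)·cross = 24777.0000 → first moment M = |Σ|/6 = 4129.5000
R_c = M/A = 4129.5000/314.0000 = 13.1513 mm
θ = 71° = 1.239184 rad
V = θ·R_c·A = 1.239184·13.1513·314.0000 = 5117.209 mm³

Volume = 5117.209 mm³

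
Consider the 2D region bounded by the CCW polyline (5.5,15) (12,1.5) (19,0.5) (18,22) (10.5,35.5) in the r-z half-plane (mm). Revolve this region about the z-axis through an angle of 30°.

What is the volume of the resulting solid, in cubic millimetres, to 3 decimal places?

Volume = 1959.470 mm³

Profile (r,z), 5 vertices: (5.5,15) (12,1.5) (19,0.5) (18,22) (10.5,35.5)
edge 0: (5.5,15)→(12,1.5)  cross = 5.5·1.5 − 12·15 = -171.7500; (r_i+r_j)·cross = 17.5·-171.7500 = -3005.6250
edge 1: (12,1.5)→(19,0.5)  cross = 12·0.5 − 19·1.5 = -22.5000; (r_i+r_j)·cross = 31·-22.5000 = -697.5000
edge 2: (19,0.5)→(18,22)  cross = 19·22 − 18·0.5 = 409.0000; (r_i+r_j)·cross = 37·409.0000 = 15133.0000
edge 3: (18,22)→(10.5,35.5)  cross = 18·35.5 − 10.5·22 = 408.0000; (r_i+r_j)·cross = 28.5·408.0000 = 11628.0000
edge 4: (10.5,35.5)→(5.5,15)  cross = 10.5·15 − 5.5·35.5 = -37.7500; (r_i+r_j)·cross = 16·-37.7500 = -604.0000
Σcross = 585.0000 → A = |Σcross|/2 = 292.5000 mm²
Σ(r_i+r_j)·cross = 22453.8750 → first moment M = |Σ|/6 = 3742.3125
R_c = M/A = 3742.3125/292.5000 = 12.7942 mm
θ = 30° = 0.523599 rad
V = θ·R_c·A = 0.523599·12.7942·292.5000 = 1959.470 mm³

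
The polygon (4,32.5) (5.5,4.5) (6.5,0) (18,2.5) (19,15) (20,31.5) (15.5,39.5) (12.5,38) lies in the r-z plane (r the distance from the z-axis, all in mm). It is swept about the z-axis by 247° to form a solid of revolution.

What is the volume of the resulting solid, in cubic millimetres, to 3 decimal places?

Volume = 25842.967 mm³

Profile (r,z), 8 vertices: (4,32.5) (5.5,4.5) (6.5,0) (18,2.5) (19,15) (20,31.5) (15.5,39.5) (12.5,38)
edge 0: (4,32.5)→(5.5,4.5)  cross = 4·4.5 − 5.5·32.5 = -160.7500; (r_i+r_j)·cross = 9.5·-160.7500 = -1527.1250
edge 1: (5.5,4.5)→(6.5,0)  cross = 5.5·0 − 6.5·4.5 = -29.2500; (r_i+r_j)·cross = 12·-29.2500 = -351.0000
edge 2: (6.5,0)→(18,2.5)  cross = 6.5·2.5 − 18·0 = 16.2500; (r_i+r_j)·cross = 24.5·16.2500 = 398.1250
edge 3: (18,2.5)→(19,15)  cross = 18·15 − 19·2.5 = 222.5000; (r_i+r_j)·cross = 37·222.5000 = 8232.5000
edge 4: (19,15)→(20,31.5)  cross = 19·31.5 − 20·15 = 298.5000; (r_i+r_j)·cross = 39·298.5000 = 11641.5000
edge 5: (20,31.5)→(15.5,39.5)  cross = 20·39.5 − 15.5·31.5 = 301.7500; (r_i+r_j)·cross = 35.5·301.7500 = 10712.1250
edge 6: (15.5,39.5)→(12.5,38)  cross = 15.5·38 − 12.5·39.5 = 95.2500; (r_i+r_j)·cross = 28·95.2500 = 2667.0000
edge 7: (12.5,38)→(4,32.5)  cross = 12.5·32.5 − 4·38 = 254.2500; (r_i+r_j)·cross = 16.5·254.2500 = 4195.1250
Σcross = 998.5000 → A = |Σcross|/2 = 499.2500 mm²
Σ(r_i+r_j)·cross = 35968.2500 → first moment M = |Σ|/6 = 5994.7083
R_c = M/A = 5994.7083/499.2500 = 12.0074 mm
θ = 247° = 4.310963 rad
V = θ·R_c·A = 4.310963·12.0074·499.2500 = 25842.967 mm³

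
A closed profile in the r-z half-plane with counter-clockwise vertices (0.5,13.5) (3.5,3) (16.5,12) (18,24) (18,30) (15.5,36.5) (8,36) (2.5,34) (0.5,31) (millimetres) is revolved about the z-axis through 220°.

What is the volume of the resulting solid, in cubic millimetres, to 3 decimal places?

Volume = 15699.193 mm³

Profile (r,z), 9 vertices: (0.5,13.5) (3.5,3) (16.5,12) (18,24) (18,30) (15.5,36.5) (8,36) (2.5,34) (0.5,31)
edge 0: (0.5,13.5)→(3.5,3)  cross = 0.5·3 − 3.5·13.5 = -45.7500; (r_i+r_j)·cross = 4·-45.7500 = -183.0000
edge 1: (3.5,3)→(16.5,12)  cross = 3.5·12 − 16.5·3 = -7.5000; (r_i+r_j)·cross = 20·-7.5000 = -150.0000
edge 2: (16.5,12)→(18,24)  cross = 16.5·24 − 18·12 = 180.0000; (r_i+r_j)·cross = 34.5·180.0000 = 6210.0000
edge 3: (18,24)→(18,30)  cross = 18·30 − 18·24 = 108.0000; (r_i+r_j)·cross = 36·108.0000 = 3888.0000
edge 4: (18,30)→(15.5,36.5)  cross = 18·36.5 − 15.5·30 = 192.0000; (r_i+r_j)·cross = 33.5·192.0000 = 6432.0000
edge 5: (15.5,36.5)→(8,36)  cross = 15.5·36 − 8·36.5 = 266.0000; (r_i+r_j)·cross = 23.5·266.0000 = 6251.0000
edge 6: (8,36)→(2.5,34)  cross = 8·34 − 2.5·36 = 182.0000; (r_i+r_j)·cross = 10.5·182.0000 = 1911.0000
edge 7: (2.5,34)→(0.5,31)  cross = 2.5·31 − 0.5·34 = 60.5000; (r_i+r_j)·cross = 3·60.5000 = 181.5000
edge 8: (0.5,31)→(0.5,13.5)  cross = 0.5·13.5 − 0.5·31 = -8.7500; (r_i+r_j)·cross = 1·-8.7500 = -8.7500
Σcross = 926.5000 → A = |Σcross|/2 = 463.2500 mm²
Σ(r_i+r_j)·cross = 24531.7500 → first moment M = |Σ|/6 = 4088.6250
R_c = M/A = 4088.6250/463.2500 = 8.8260 mm
θ = 220° = 3.839724 rad
V = θ·R_c·A = 3.839724·8.8260·463.2500 = 15699.193 mm³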